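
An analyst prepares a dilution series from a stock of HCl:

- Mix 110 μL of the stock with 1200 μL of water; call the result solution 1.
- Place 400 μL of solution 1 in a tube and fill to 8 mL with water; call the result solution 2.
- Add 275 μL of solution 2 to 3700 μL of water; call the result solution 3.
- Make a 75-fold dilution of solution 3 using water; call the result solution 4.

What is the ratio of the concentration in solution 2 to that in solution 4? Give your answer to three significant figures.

Step 1: 110 μL + 1200 μL = 1310 μL total → factor 1310/110 = 11.909
Step 2: 400 μL brought to 8 mL → factor 8000/400 = 20
Step 3: 275 μL + 3700 μL = 3975 μL total → factor 3975/275 = 14.455
Step 4: 75-fold → factor 75
Dilution factor to solution 2 = 238.18; to solution 4 = 2.5821 × 10^5
[solution 2]/[solution 4] = (factor to solution 4)/(factor to solution 2) = 2.5821 × 10^5/238.18 = 1.08 × 10^3

1.08 × 10^3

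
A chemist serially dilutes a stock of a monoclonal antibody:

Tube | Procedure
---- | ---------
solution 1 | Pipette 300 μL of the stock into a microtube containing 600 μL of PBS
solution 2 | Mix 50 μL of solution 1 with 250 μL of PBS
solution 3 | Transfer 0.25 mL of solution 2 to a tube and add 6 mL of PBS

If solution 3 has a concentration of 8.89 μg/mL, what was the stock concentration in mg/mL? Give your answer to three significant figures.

Step 1: 300 μL + 600 μL = 900 μL total → factor 900/300 = 3
Step 2: 50 μL + 250 μL = 300 μL total → factor 300/50 = 6
Step 3: 0.25 mL + 6 mL = 6.25 mL total → factor 6.25/0.25 = 25
Overall dilution factor = 3 × 6 × 25 = 450
Stock = 8.89 μg/mL × 450 = 4000 μg/mL = 4.00 mg/mL

4.00 mg/mL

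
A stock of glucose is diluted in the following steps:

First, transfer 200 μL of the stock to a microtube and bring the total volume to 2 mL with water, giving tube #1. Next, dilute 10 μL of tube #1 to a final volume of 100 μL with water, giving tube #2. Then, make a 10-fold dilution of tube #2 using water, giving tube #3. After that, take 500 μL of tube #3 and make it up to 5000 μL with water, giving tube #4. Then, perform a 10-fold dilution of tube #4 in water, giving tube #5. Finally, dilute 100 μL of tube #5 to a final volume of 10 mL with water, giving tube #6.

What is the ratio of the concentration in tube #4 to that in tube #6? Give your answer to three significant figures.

1.00 × 10^3

Step 1: 200 μL brought to 2 mL → factor 2000/200 = 10
Step 2: 10 μL brought to 100 μL → factor 100/10 = 10
Step 3: 10-fold → factor 10
Step 4: 500 μL brought to 5000 μL → factor 5000/500 = 10
Step 5: 10-fold → factor 10
Step 6: 100 μL brought to 10 mL → factor 10000/100 = 100
Dilution factor to tube #4 = 10000; to tube #6 = 1 × 10^7
[tube #4]/[tube #6] = (factor to tube #6)/(factor to tube #4) = 1 × 10^7/10000 = 1.00 × 10^3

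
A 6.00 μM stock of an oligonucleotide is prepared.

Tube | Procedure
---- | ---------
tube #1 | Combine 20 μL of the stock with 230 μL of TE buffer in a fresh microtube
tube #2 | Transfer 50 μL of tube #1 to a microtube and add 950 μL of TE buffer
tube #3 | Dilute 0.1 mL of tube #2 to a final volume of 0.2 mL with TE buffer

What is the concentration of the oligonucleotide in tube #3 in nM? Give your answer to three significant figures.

12.0 nM

Step 1: 20 μL + 230 μL = 250 μL total → factor 250/20 = 12.5
Step 2: 50 μL + 950 μL = 1000 μL total → factor 1000/50 = 20
Step 3: 0.1 mL brought to 0.2 mL → factor 0.2/0.1 = 2
Overall dilution factor = 12.5 × 20 × 2 = 500
Final = 6.00 μM / 500 = 0.01200 μM = 12.0 nM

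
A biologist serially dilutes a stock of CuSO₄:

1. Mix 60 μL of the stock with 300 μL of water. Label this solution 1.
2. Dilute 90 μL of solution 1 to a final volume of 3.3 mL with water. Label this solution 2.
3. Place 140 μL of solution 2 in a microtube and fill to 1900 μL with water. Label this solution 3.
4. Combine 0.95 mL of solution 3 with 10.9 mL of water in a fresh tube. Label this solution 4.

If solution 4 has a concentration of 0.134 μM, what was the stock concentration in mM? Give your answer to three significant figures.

Step 1: 60 μL + 300 μL = 360 μL total → factor 360/60 = 6
Step 2: 90 μL brought to 3.3 mL → factor 3300/90 = 36.667
Step 3: 140 μL brought to 1900 μL → factor 1900/140 = 13.571
Step 4: 0.95 mL + 10.9 mL = 11.85 mL total → factor 11.85/0.95 = 12.474
Overall dilution factor = 6 × 36.667 × 13.571 × 12.474 = 37243
Stock = 0.134 μM × 37243 = 4991 μM = 4.99 mM

4.99 mM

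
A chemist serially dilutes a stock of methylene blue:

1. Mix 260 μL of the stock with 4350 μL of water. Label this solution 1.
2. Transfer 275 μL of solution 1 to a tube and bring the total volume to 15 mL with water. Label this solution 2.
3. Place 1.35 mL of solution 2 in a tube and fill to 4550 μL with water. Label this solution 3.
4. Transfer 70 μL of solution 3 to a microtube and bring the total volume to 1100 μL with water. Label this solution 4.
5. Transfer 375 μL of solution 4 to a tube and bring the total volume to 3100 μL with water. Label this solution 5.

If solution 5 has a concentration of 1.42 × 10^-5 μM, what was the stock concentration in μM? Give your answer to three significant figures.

6.01 μM

Step 1: 260 μL + 4350 μL = 4610 μL total → factor 4610/260 = 17.731
Step 2: 275 μL brought to 15 mL → factor 15000/275 = 54.545
Step 3: 1.35 mL brought to 4550 μL → factor 4.55/1.35 = 3.3704
Step 4: 70 μL brought to 1100 μL → factor 1100/70 = 15.714
Step 5: 375 μL brought to 3100 μL → factor 3100/375 = 8.2667
Overall dilution factor = 17.731 × 54.545 × 3.3704 × 15.714 × 8.2667 = 4.2344 × 10^5
Stock = 1.42 × 10^-5 μM × 4.2344 × 10^5 = 6.01 μM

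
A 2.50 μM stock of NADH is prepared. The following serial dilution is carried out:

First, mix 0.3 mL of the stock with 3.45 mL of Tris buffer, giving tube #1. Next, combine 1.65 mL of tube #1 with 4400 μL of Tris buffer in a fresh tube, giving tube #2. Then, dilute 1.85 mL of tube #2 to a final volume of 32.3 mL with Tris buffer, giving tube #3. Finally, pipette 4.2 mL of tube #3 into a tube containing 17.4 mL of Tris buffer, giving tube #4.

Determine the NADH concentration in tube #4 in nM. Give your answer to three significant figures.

0.607 nM

Step 1: 0.3 mL + 3.45 mL = 3.75 mL total → factor 3.75/0.3 = 12.5
Step 2: 1.65 mL + 4400 μL = 6.05 mL total → factor 6.05/1.65 = 3.6667
Step 3: 1.85 mL brought to 32.3 mL → factor 32.3/1.85 = 17.459
Step 4: 4.2 mL + 17.4 mL = 21.6 mL total → factor 21.6/4.2 = 5.1429
Overall dilution factor = 12.5 × 3.6667 × 17.459 × 5.1429 = 4115.4
Final = 2.50 μM / 4115.4 = 0.0006075 μM = 0.607 nM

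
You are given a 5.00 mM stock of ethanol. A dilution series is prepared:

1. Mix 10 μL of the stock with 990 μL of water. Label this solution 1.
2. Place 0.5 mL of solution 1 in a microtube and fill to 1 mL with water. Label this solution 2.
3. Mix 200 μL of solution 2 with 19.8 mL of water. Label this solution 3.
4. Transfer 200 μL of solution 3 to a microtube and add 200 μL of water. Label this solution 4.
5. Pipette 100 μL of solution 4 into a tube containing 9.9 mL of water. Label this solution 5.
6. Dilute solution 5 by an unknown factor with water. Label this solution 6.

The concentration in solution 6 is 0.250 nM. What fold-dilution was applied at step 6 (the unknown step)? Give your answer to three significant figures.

5.00-fold

Step 1: 10 μL + 990 μL = 1000 μL total → factor 1000/10 = 100
Step 2: 0.5 mL brought to 1 mL → factor 1/0.5 = 2
Step 3: 200 μL + 19.8 mL = 20000 μL total → factor 20000/200 = 100
Step 4: 200 μL + 200 μL = 400 μL total → factor 400/200 = 2
Step 5: 100 μL + 9.9 mL = 10000 μL total → factor 10000/100 = 100
Step 6: unknown factor x
Product of known-step factors = 4 × 10^6
Overall factor = 5.00 mM / (0.250 nM) = 2 × 10^7
x = 2 × 10^7 / 4 × 10^6 = 5.00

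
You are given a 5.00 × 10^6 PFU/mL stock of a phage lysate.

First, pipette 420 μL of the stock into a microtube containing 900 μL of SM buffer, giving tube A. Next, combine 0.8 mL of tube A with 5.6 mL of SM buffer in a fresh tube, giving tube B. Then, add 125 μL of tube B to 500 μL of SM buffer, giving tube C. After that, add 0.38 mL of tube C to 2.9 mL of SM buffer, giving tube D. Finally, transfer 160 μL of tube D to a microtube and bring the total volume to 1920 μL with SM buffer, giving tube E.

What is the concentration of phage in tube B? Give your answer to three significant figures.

1.99 × 10^5 PFU/mL

Step 1: 420 μL + 900 μL = 1320 μL total → factor 1320/420 = 3.1429
Step 2: 0.8 mL + 5.6 mL = 6.4 mL total → factor 6.4/0.8 = 8
Dilution factor through tube B = 3.1429 × 8 = 25.143
[tube B] = 5.00 × 10^6 PFU/mL / 25.143 = 1.99 × 10^5 PFU/mL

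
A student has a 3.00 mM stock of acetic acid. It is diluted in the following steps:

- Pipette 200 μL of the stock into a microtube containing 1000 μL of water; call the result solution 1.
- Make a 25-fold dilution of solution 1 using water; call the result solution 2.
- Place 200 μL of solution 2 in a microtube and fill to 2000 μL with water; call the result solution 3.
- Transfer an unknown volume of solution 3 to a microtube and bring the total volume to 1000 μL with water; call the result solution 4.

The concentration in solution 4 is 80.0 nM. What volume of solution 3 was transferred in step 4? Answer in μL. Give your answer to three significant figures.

Step 1: 200 μL + 1000 μL = 1200 μL total → factor 1200/200 = 6
Step 2: 25-fold → factor 25
Step 3: 200 μL brought to 2000 μL → factor 2000/200 = 10
Step 4: v brought to 1000 μL → factor = 1000 μL/v
Product of known-step factors = 1500
Overall factor = 3.00 mM / (80.0 nM) = 37500
Step-4 factor = 37500 / 1500 = 25
v = 1000 μL / 25 = 40.0 μL

40.0 μL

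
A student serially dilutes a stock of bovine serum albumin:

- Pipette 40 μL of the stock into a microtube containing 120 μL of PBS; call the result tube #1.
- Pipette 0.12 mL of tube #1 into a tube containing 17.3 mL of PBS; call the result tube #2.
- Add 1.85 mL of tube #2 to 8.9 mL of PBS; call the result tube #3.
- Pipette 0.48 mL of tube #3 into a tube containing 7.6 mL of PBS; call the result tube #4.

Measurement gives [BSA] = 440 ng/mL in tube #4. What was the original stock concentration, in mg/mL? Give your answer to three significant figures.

Step 1: 40 μL + 120 μL = 160 μL total → factor 160/40 = 4
Step 2: 0.12 mL + 17.3 mL = 17.42 mL total → factor 17.42/0.12 = 145.17
Step 3: 1.85 mL + 8.9 mL = 10.75 mL total → factor 10.75/1.85 = 5.8108
Step 4: 0.48 mL + 7.6 mL = 8.08 mL total → factor 8.08/0.48 = 16.833
Overall dilution factor = 4 × 145.17 × 5.8108 × 16.833 = 56798
Stock = 440 ng/mL × 56798 = 2.499 × 10^7 ng/mL = 25.0 mg/mL

25.0 mg/mL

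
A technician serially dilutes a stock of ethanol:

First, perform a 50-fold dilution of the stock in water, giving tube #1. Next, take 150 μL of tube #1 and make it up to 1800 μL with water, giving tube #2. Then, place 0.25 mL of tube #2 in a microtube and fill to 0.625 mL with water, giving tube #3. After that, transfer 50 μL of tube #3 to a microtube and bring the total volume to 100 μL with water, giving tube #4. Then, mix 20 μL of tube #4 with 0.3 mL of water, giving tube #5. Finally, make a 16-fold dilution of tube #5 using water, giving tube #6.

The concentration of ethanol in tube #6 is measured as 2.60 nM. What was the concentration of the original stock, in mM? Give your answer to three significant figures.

2.00 mM

Step 1: 50-fold → factor 50
Step 2: 150 μL brought to 1800 μL → factor 1800/150 = 12
Step 3: 0.25 mL brought to 0.625 mL → factor 0.625/0.25 = 2.5
Step 4: 50 μL brought to 100 μL → factor 100/50 = 2
Step 5: 20 μL + 0.3 mL = 320 μL total → factor 320/20 = 16
Step 6: 16-fold → factor 16
Overall dilution factor = 50 × 12 × 2.5 × 2 × 16 × 16 = 7.68 × 10^5
Stock = 2.60 nM × 7.68 × 10^5 = 1.997 × 10^6 nM = 2.00 mM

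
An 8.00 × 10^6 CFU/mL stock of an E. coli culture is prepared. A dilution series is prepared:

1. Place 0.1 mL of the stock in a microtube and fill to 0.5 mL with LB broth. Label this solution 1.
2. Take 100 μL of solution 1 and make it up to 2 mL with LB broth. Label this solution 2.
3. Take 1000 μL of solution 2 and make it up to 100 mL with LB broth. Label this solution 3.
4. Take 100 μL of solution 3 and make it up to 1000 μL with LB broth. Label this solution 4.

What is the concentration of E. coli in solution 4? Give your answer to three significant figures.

Step 1: 0.1 mL brought to 0.5 mL → factor 0.5/0.1 = 5
Step 2: 100 μL brought to 2 mL → factor 2000/100 = 20
Step 3: 1000 μL brought to 100 mL → factor 1 × 10^5/1000 = 100
Step 4: 100 μL brought to 1000 μL → factor 1000/100 = 10
Overall dilution factor = 5 × 20 × 100 × 10 = 1 × 10^5
Final = 8.00 × 10^6 CFU/mL / 1 × 10^5 = 80.0 CFU/mL

80.0 CFU/mL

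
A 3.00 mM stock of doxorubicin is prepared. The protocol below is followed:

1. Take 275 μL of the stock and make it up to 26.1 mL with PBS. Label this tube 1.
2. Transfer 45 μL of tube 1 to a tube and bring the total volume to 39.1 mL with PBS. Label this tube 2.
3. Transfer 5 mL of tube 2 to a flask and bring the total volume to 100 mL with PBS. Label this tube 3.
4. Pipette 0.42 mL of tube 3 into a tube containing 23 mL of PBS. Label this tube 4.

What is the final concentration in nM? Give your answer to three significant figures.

0.0326 nM

Step 1: 275 μL brought to 26.1 mL → factor 26100/275 = 94.909
Step 2: 45 μL brought to 39.1 mL → factor 39100/45 = 868.89
Step 3: 5 mL brought to 100 mL → factor 100/5 = 20
Step 4: 0.42 mL + 23 mL = 23.42 mL total → factor 23.42/0.42 = 55.762
Overall dilution factor = 94.909 × 868.89 × 20 × 55.762 = 9.1969 × 10^7
Final = 3.00 mM / 9.1969 × 10^7 = 3.262 × 10^-8 mM = 0.0326 nM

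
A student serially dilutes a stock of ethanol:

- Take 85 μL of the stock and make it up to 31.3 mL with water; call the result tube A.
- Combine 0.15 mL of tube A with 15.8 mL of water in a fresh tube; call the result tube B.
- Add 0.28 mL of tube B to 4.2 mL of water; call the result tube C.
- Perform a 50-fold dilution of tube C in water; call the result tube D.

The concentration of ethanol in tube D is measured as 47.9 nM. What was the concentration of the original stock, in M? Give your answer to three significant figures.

1.50 M

Step 1: 85 μL brought to 31.3 mL → factor 31300/85 = 368.24
Step 2: 0.15 mL + 15.8 mL = 15.95 mL total → factor 15.95/0.15 = 106.33
Step 3: 0.28 mL + 4.2 mL = 4.48 mL total → factor 4.48/0.28 = 16
Step 4: 50-fold → factor 50
Overall dilution factor = 368.24 × 106.33 × 16 × 50 = 3.1325 × 10^7
Stock = 47.9 nM × 3.1325 × 10^7 = 1.500 × 10^9 nM = 1.50 M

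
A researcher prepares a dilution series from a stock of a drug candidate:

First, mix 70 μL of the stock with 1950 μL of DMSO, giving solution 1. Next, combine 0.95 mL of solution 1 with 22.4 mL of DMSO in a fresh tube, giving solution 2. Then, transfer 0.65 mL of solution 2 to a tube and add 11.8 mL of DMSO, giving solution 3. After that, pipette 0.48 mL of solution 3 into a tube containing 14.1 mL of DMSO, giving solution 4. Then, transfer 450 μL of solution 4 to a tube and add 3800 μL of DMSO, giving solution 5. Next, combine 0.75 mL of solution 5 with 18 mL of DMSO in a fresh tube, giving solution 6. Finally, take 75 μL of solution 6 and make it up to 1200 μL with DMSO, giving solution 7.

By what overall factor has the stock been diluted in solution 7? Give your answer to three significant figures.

1.56 × 10^9

Step 1: 70 μL + 1950 μL = 2020 μL total → factor 2020/70 = 28.857
Step 2: 0.95 mL + 22.4 mL = 23.35 mL total → factor 23.35/0.95 = 24.579
Step 3: 0.65 mL + 11.8 mL = 12.45 mL total → factor 12.45/0.65 = 19.154
Step 4: 0.48 mL + 14.1 mL = 14.58 mL total → factor 14.58/0.48 = 30.375
Step 5: 450 μL + 3800 μL = 4250 μL total → factor 4250/450 = 9.4444
Step 6: 0.75 mL + 18 mL = 18.75 mL total → factor 18.75/0.75 = 25
Step 7: 75 μL brought to 1200 μL → factor 1200/75 = 16
Overall dilution factor = 28.857 × 24.579 × 19.154 × 30.375 × 9.4444 × 25 × 16 = 1.5589 × 10^9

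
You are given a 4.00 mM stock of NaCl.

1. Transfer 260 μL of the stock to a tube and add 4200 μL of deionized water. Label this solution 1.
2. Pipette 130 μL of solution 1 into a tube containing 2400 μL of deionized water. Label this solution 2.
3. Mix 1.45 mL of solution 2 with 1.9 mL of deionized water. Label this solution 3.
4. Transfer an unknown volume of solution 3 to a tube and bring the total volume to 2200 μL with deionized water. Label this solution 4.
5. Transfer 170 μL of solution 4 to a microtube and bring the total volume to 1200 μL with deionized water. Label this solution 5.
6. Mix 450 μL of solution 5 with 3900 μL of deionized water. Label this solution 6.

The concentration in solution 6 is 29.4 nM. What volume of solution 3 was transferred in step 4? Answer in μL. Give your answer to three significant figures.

Step 1: 260 μL + 4200 μL = 4460 μL total → factor 4460/260 = 17.154
Step 2: 130 μL + 2400 μL = 2530 μL total → factor 2530/130 = 19.462
Step 3: 1.45 mL + 1.9 mL = 3.35 mL total → factor 3.35/1.45 = 2.3103
Step 4: v brought to 2200 μL → factor = 2200 μL/v
Step 5: 170 μL brought to 1200 μL → factor 1200/170 = 7.0588
Step 6: 450 μL + 3900 μL = 4350 μL total → factor 4350/450 = 9.6667
Product of known-step factors = 52629
Overall factor = 4.00 mM / (29.4 nM) = 1.3605 × 10^5
Step-4 factor = 1.3605 × 10^5 / 52629 = 2.5852
v = 2200 μL / 2.5852 = 851 μL

851 μL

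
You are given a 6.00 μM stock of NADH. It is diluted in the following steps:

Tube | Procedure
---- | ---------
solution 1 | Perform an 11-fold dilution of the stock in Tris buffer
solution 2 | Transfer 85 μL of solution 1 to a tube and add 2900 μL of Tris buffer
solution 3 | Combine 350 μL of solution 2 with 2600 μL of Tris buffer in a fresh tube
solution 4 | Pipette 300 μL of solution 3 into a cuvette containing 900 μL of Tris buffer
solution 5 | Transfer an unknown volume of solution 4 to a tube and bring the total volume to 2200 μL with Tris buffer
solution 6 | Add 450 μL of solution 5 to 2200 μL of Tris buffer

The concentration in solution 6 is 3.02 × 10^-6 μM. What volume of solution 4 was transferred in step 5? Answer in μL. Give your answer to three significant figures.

Step 1: 11-fold → factor 11
Step 2: 85 μL + 2900 μL = 2985 μL total → factor 2985/85 = 35.118
Step 3: 350 μL + 2600 μL = 2950 μL total → factor 2950/350 = 8.4286
Step 4: 300 μL + 900 μL = 1200 μL total → factor 1200/300 = 4
Step 5: v brought to 2200 μL → factor = 2200 μL/v
Step 6: 450 μL + 2200 μL = 2650 μL total → factor 2650/450 = 5.8889
Product of known-step factors = 76695
Overall factor = 6.00 μM / (3.02 × 10^-6 μM) = 1.9868 × 10^6
Step-5 factor = 1.9868 × 10^6 / 76695 = 25.905
v = 2200 μL / 25.905 = 84.9 μL

84.9 μL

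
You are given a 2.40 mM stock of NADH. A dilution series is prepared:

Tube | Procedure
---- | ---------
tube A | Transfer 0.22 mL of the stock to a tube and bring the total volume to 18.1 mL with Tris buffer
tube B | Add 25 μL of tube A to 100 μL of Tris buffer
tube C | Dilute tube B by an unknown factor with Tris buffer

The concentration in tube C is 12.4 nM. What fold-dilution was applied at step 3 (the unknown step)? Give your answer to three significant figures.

471-fold

Step 1: 0.22 mL brought to 18.1 mL → factor 18.1/0.22 = 82.273
Step 2: 25 μL + 100 μL = 125 μL total → factor 125/25 = 5
Step 3: unknown factor x
Product of known-step factors = 411.36
Overall factor = 2.40 mM / (12.4 nM) = 1.9355 × 10^5
x = 1.9355 × 10^5 / 411.36 = 471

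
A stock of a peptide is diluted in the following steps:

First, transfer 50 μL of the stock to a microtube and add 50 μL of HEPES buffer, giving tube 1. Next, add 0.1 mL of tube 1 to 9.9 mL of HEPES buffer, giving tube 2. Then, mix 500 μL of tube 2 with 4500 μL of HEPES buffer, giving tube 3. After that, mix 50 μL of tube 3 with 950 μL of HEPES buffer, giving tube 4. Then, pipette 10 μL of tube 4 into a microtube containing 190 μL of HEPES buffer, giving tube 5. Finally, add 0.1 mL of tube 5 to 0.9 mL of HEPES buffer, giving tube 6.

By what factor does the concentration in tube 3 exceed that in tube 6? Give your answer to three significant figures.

Step 1: 50 μL + 50 μL = 100 μL total → factor 100/50 = 2
Step 2: 0.1 mL + 9.9 mL = 10 mL total → factor 10/0.1 = 100
Step 3: 500 μL + 4500 μL = 5000 μL total → factor 5000/500 = 10
Step 4: 50 μL + 950 μL = 1000 μL total → factor 1000/50 = 20
Step 5: 10 μL + 190 μL = 200 μL total → factor 200/10 = 20
Step 6: 0.1 mL + 0.9 mL = 1 mL total → factor 1/0.1 = 10
Dilution factor to tube 3 = 2000; to tube 6 = 8 × 10^6
[tube 3]/[tube 6] = (factor to tube 6)/(factor to tube 3) = 8 × 10^6/2000 = 4.00 × 10^3

4.00 × 10^3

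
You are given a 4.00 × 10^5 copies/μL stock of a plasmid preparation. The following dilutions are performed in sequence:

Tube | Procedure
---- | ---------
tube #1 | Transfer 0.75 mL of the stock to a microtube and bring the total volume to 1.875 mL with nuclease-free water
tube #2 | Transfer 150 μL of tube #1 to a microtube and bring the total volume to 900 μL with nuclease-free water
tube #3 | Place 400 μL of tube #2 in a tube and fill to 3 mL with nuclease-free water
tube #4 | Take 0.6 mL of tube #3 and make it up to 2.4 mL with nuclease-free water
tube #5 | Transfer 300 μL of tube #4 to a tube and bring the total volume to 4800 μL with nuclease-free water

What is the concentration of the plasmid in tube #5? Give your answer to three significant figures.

55.6 copies/μL

Step 1: 0.75 mL brought to 1.875 mL → factor 1.875/0.75 = 2.5
Step 2: 150 μL brought to 900 μL → factor 900/150 = 6
Step 3: 400 μL brought to 3 mL → factor 3000/400 = 7.5
Step 4: 0.6 mL brought to 2.4 mL → factor 2.4/0.6 = 4
Step 5: 300 μL brought to 4800 μL → factor 4800/300 = 16
Overall dilution factor = 2.5 × 6 × 7.5 × 4 × 16 = 7200
Final = 4.00 × 10^5 copies/μL / 7200 = 55.6 copies/μL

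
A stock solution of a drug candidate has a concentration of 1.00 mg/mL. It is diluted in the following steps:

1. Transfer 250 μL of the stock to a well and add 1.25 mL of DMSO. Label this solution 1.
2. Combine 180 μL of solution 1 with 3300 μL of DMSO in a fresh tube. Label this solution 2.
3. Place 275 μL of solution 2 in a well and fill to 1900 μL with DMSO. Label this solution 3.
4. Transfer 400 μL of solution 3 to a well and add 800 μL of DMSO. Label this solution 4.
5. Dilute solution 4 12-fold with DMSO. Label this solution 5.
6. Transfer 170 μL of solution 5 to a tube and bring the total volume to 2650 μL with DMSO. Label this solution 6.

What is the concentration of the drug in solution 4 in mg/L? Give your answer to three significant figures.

Step 1: 250 μL + 1.25 mL = 1500 μL total → factor 1500/250 = 6
Step 2: 180 μL + 3300 μL = 3480 μL total → factor 3480/180 = 19.333
Step 3: 275 μL brought to 1900 μL → factor 1900/275 = 6.9091
Step 4: 400 μL + 800 μL = 1200 μL total → factor 1200/400 = 3
Dilution factor through solution 4 = 6 × 19.333 × 6.9091 × 3 = 2404.4
[solution 4] = 1.00 mg/mL / 2404.4 = 0.0004159 mg/mL = 0.416 mg/L

0.416 mg/L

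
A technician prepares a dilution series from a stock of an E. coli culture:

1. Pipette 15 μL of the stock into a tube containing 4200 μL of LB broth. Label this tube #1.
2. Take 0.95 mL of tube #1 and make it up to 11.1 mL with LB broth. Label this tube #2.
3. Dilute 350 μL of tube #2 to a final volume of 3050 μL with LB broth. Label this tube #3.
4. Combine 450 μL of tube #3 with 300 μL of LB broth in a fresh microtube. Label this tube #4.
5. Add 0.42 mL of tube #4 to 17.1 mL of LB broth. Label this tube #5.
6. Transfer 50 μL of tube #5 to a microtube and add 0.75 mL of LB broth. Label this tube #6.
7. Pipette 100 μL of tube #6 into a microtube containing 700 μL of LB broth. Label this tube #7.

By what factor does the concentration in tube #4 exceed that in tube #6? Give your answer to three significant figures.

Step 1: 15 μL + 4200 μL = 4215 μL total → factor 4215/15 = 281
Step 2: 0.95 mL brought to 11.1 mL → factor 11.1/0.95 = 11.684
Step 3: 350 μL brought to 3050 μL → factor 3050/350 = 8.7143
Step 4: 450 μL + 300 μL = 750 μL total → factor 750/450 = 1.6667
Step 5: 0.42 mL + 17.1 mL = 17.52 mL total → factor 17.52/0.42 = 41.714
Step 6: 50 μL + 0.75 mL = 800 μL total → factor 800/50 = 16
Dilution factor to tube #4 = 47685; to tube #6 = 3.1827 × 10^7
[tube #4]/[tube #6] = (factor to tube #6)/(factor to tube #4) = 3.1827 × 10^7/47685 = 667

667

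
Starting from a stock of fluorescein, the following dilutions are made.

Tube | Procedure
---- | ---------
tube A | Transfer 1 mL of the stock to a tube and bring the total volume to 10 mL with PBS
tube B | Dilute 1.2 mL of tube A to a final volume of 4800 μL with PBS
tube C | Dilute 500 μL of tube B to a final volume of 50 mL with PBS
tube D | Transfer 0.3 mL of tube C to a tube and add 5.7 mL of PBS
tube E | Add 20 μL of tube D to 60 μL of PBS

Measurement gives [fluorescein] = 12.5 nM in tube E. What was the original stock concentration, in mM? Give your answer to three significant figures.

Step 1: 1 mL brought to 10 mL → factor 10/1 = 10
Step 2: 1.2 mL brought to 4800 μL → factor 4.8/1.2 = 4
Step 3: 500 μL brought to 50 mL → factor 50000/500 = 100
Step 4: 0.3 mL + 5.7 mL = 6 mL total → factor 6/0.3 = 20
Step 5: 20 μL + 60 μL = 80 μL total → factor 80/20 = 4
Overall dilution factor = 10 × 4 × 100 × 20 × 4 = 3.2 × 10^5
Stock = 12.5 nM × 3.2 × 10^5 = 4.000 × 10^6 nM = 4.00 mM

4.00 mM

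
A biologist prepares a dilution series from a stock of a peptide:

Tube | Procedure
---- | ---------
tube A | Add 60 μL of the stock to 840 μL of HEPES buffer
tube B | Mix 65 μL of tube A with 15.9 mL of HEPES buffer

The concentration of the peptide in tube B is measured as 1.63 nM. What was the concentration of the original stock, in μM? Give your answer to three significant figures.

6.01 μM

Step 1: 60 μL + 840 μL = 900 μL total → factor 900/60 = 15
Step 2: 65 μL + 15.9 mL = 15965 μL total → factor 15965/65 = 245.62
Overall dilution factor = 15 × 245.62 = 3684.2
Stock = 1.63 nM × 3684.2 = 6005 nM = 6.01 μM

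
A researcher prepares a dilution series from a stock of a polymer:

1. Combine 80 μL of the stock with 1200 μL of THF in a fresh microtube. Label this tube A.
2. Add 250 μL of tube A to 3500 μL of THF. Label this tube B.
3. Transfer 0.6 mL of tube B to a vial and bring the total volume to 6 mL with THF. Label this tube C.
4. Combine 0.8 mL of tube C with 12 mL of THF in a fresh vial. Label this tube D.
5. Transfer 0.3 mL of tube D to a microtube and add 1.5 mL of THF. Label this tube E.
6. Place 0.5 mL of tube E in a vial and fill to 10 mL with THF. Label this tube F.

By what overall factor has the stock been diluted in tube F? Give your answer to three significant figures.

Step 1: 80 μL + 1200 μL = 1280 μL total → factor 1280/80 = 16
Step 2: 250 μL + 3500 μL = 3750 μL total → factor 3750/250 = 15
Step 3: 0.6 mL brought to 6 mL → factor 6/0.6 = 10
Step 4: 0.8 mL + 12 mL = 12.8 mL total → factor 12.8/0.8 = 16
Step 5: 0.3 mL + 1.5 mL = 1.8 mL total → factor 1.8/0.3 = 6
Step 6: 0.5 mL brought to 10 mL → factor 10/0.5 = 20
Overall dilution factor = 16 × 15 × 10 × 16 × 6 × 20 = 4.608 × 10^6

4.61 × 10^6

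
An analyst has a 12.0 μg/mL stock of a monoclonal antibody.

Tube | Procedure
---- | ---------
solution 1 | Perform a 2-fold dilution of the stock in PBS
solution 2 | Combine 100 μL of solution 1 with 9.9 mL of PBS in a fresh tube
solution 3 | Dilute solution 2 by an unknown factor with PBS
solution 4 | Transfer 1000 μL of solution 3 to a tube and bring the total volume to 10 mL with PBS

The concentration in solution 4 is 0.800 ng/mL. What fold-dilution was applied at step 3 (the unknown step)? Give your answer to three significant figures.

7.50-fold

Step 1: 2-fold → factor 2
Step 2: 100 μL + 9.9 mL = 10000 μL total → factor 10000/100 = 100
Step 3: unknown factor x
Step 4: 1000 μL brought to 10 mL → factor 10000/1000 = 10
Product of known-step factors = 2000
Overall factor = 12.0 μg/mL / (0.800 ng/mL) = 15000
x = 15000 / 2000 = 7.50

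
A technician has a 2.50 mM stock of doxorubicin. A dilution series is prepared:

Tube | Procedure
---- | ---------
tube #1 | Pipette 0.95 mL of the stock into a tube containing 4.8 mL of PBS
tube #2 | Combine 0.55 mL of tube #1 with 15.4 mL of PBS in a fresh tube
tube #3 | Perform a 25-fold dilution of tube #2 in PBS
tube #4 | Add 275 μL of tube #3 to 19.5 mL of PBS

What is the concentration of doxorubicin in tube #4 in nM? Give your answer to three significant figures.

7.92 nM

Step 1: 0.95 mL + 4.8 mL = 5.75 mL total → factor 5.75/0.95 = 6.0526
Step 2: 0.55 mL + 15.4 mL = 15.95 mL total → factor 15.95/0.55 = 29
Step 3: 25-fold → factor 25
Step 4: 275 μL + 19.5 mL = 19775 μL total → factor 19775/275 = 71.909
Overall dilution factor = 6.0526 × 29 × 25 × 71.909 = 3.1555 × 10^5
Final = 2.50 mM / 3.1555 × 10^5 = 7.923 × 10^-6 mM = 7.92 nM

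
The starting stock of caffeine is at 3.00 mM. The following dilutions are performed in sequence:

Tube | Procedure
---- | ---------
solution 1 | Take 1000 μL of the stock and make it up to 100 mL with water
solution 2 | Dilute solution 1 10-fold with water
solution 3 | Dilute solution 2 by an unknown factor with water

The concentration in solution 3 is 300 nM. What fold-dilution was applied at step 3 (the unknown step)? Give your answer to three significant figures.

Step 1: 1000 μL brought to 100 mL → factor 1 × 10^5/1000 = 100
Step 2: 10-fold → factor 10
Step 3: unknown factor x
Product of known-step factors = 1000
Overall factor = 3.00 mM / (300 nM) = 10000
x = 10000 / 1000 = 10.0

10.0-fold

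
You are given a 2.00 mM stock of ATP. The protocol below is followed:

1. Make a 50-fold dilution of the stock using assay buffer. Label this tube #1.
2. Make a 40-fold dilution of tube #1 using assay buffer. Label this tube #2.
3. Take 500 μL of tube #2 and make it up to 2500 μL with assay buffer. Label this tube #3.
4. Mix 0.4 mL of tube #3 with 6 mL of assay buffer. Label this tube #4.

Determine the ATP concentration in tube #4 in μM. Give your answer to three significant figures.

Step 1: 50-fold → factor 50
Step 2: 40-fold → factor 40
Step 3: 500 μL brought to 2500 μL → factor 2500/500 = 5
Step 4: 0.4 mL + 6 mL = 6.4 mL total → factor 6.4/0.4 = 16
Overall dilution factor = 50 × 40 × 5 × 16 = 1.6 × 10^5
Final = 2.00 mM / 1.6 × 10^5 = 1.250 × 10^-5 mM = 0.0125 μM

0.0125 μM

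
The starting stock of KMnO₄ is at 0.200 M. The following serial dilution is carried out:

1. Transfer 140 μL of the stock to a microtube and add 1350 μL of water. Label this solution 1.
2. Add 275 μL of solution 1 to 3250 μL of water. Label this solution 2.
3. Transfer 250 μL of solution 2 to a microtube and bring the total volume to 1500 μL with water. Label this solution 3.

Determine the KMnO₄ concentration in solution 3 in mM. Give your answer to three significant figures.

0.244 mM

Step 1: 140 μL + 1350 μL = 1490 μL total → factor 1490/140 = 10.643
Step 2: 275 μL + 3250 μL = 3525 μL total → factor 3525/275 = 12.818
Step 3: 250 μL brought to 1500 μL → factor 1500/250 = 6
Overall dilution factor = 10.643 × 12.818 × 6 = 818.53
Final = 0.200 M / 818.53 = 0.0002443 M = 0.244 mM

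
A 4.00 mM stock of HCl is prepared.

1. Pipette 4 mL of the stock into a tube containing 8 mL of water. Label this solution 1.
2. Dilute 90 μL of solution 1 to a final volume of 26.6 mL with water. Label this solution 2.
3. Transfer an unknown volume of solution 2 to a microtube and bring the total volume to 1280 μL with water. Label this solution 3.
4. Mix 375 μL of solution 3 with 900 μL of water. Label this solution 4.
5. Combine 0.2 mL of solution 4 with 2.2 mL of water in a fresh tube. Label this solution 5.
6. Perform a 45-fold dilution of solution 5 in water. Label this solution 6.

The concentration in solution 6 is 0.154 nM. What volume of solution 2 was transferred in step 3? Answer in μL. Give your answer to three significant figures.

80.2 μL

Step 1: 4 mL + 8 mL = 12 mL total → factor 12/4 = 3
Step 2: 90 μL brought to 26.6 mL → factor 26600/90 = 295.56
Step 3: v brought to 1280 μL → factor = 1280 μL/v
Step 4: 375 μL + 900 μL = 1275 μL total → factor 1275/375 = 3.4
Step 5: 0.2 mL + 2.2 mL = 2.4 mL total → factor 2.4/0.2 = 12
Step 6: 45-fold → factor 45
Product of known-step factors = 1.6279 × 10^6
Overall factor = 4.00 mM / (0.154 nM) = 2.5974 × 10^7
Step-3 factor = 2.5974 × 10^7 / 1.6279 × 10^6 = 15.955
v = 1280 μL / 15.955 = 80.2 μL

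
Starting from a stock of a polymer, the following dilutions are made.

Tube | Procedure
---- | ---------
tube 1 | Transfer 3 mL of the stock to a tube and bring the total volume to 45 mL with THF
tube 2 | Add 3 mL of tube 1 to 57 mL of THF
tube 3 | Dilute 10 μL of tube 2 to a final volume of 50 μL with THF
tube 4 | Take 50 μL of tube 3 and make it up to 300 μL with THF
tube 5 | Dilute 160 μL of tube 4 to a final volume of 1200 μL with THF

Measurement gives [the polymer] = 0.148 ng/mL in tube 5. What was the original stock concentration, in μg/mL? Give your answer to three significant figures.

9.99 μg/mL

Step 1: 3 mL brought to 45 mL → factor 45/3 = 15
Step 2: 3 mL + 57 mL = 60 mL total → factor 60/3 = 20
Step 3: 10 μL brought to 50 μL → factor 50/10 = 5
Step 4: 50 μL brought to 300 μL → factor 300/50 = 6
Step 5: 160 μL brought to 1200 μL → factor 1200/160 = 7.5
Overall dilution factor = 15 × 20 × 5 × 6 × 7.5 = 67500
Stock = 0.148 ng/mL × 67500 = 9990 ng/mL = 9.99 μg/mL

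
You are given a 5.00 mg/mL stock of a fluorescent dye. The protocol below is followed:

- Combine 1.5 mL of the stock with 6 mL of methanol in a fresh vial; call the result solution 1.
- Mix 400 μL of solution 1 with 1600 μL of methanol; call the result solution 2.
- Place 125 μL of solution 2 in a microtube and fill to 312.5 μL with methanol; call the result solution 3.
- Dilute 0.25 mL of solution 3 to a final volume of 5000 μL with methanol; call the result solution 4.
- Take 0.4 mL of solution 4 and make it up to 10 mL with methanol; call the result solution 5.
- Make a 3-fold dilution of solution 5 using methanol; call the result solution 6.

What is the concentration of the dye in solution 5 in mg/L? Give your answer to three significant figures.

0.160 mg/L

Step 1: 1.5 mL + 6 mL = 7.5 mL total → factor 7.5/1.5 = 5
Step 2: 400 μL + 1600 μL = 2000 μL total → factor 2000/400 = 5
Step 3: 125 μL brought to 312.5 μL → factor 312.5/125 = 2.5
Step 4: 0.25 mL brought to 5000 μL → factor 5/0.25 = 20
Step 5: 0.4 mL brought to 10 mL → factor 10/0.4 = 25
Dilution factor through solution 5 = 5 × 5 × 2.5 × 20 × 25 = 31250
[solution 5] = 5.00 mg/mL / 31250 = 0.0001600 mg/mL = 0.160 mg/L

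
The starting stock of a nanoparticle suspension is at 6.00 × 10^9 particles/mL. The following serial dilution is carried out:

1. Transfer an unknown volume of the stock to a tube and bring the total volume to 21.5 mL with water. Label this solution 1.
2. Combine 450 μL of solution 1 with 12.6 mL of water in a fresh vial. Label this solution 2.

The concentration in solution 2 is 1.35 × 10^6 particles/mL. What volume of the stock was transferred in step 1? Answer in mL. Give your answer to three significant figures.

Step 1: v brought to 21.5 mL → factor = 21.5 mL/v
Step 2: 450 μL + 12.6 mL = 13050 μL total → factor 13050/450 = 29
Product of known-step factors = 29
Overall factor = 6.00 × 10^9 particles/mL / (1.35 × 10^6 particles/mL) = 4444.4
Step-1 factor = 4444.4 / 29 = 153.26
v = 21.5 mL / 153.26 = 0.140 mL

0.140 mL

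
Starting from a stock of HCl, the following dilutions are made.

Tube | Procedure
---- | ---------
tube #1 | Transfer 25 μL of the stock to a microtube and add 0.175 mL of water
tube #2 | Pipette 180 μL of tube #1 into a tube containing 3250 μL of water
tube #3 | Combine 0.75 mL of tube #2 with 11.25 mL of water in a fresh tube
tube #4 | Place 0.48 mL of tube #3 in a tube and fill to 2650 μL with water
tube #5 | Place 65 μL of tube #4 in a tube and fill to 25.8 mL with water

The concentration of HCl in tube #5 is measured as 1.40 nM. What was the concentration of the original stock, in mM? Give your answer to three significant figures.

Step 1: 25 μL + 0.175 mL = 200 μL total → factor 200/25 = 8
Step 2: 180 μL + 3250 μL = 3430 μL total → factor 3430/180 = 19.056
Step 3: 0.75 mL + 11.25 mL = 12 mL total → factor 12/0.75 = 16
Step 4: 0.48 mL brought to 2650 μL → factor 2.65/0.48 = 5.5208
Step 5: 65 μL brought to 25.8 mL → factor 25800/65 = 396.92
Overall dilution factor = 8 × 19.056 × 16 × 5.5208 × 396.92 = 5.3449 × 10^6
Stock = 1.40 nM × 5.3449 × 10^6 = 7.483 × 10^6 nM = 7.48 mM

7.48 mM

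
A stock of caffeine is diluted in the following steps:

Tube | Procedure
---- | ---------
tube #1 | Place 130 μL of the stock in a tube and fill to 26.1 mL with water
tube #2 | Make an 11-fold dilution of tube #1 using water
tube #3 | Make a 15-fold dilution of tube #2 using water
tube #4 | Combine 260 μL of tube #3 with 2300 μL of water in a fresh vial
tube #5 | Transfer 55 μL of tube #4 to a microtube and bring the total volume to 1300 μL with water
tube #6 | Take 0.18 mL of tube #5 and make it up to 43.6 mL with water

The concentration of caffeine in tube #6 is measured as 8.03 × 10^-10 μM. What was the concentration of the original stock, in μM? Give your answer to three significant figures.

1.50 μM

Step 1: 130 μL brought to 26.1 mL → factor 26100/130 = 200.77
Step 2: 11-fold → factor 11
Step 3: 15-fold → factor 15
Step 4: 260 μL + 2300 μL = 2560 μL total → factor 2560/260 = 9.8462
Step 5: 55 μL brought to 1300 μL → factor 1300/55 = 23.636
Step 6: 0.18 mL brought to 43.6 mL → factor 43.6/0.18 = 242.22
Overall dilution factor = 200.77 × 11 × 15 × 9.8462 × 23.636 × 242.22 = 1.8674 × 10^9
Stock = 8.03 × 10^-10 μM × 1.8674 × 10^9 = 1.50 μM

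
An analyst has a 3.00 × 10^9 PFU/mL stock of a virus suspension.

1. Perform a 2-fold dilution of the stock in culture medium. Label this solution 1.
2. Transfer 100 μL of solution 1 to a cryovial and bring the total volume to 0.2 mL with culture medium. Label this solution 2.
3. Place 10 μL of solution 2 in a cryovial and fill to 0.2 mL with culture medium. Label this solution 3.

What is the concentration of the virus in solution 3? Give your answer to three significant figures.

3.75 × 10^7 PFU/mL

Step 1: 2-fold → factor 2
Step 2: 100 μL brought to 0.2 mL → factor 200/100 = 2
Step 3: 10 μL brought to 0.2 mL → factor 200/10 = 20
Overall dilution factor = 2 × 2 × 20 = 80
Final = 3.00 × 10^9 PFU/mL / 80 = 3.75 × 10^7 PFU/mL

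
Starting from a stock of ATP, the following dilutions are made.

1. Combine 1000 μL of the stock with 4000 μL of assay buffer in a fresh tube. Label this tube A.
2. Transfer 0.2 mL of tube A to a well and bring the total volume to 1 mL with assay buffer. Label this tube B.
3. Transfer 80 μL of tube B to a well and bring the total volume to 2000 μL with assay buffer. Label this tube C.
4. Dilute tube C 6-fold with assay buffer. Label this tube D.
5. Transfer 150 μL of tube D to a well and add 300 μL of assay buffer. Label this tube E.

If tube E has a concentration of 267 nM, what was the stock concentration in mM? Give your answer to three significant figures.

Step 1: 1000 μL + 4000 μL = 5000 μL total → factor 5000/1000 = 5
Step 2: 0.2 mL brought to 1 mL → factor 1/0.2 = 5
Step 3: 80 μL brought to 2000 μL → factor 2000/80 = 25
Step 4: 6-fold → factor 6
Step 5: 150 μL + 300 μL = 450 μL total → factor 450/150 = 3
Overall dilution factor = 5 × 5 × 25 × 6 × 3 = 11250
Stock = 267 nM × 11250 = 3.004 × 10^6 nM = 3.00 mM

3.00 mM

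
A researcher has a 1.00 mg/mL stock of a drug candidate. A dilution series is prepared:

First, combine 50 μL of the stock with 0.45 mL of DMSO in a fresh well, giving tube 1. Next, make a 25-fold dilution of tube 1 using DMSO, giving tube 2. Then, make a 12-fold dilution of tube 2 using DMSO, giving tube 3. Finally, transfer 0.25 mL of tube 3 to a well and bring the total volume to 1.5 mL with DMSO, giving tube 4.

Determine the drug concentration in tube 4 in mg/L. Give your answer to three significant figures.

0.0556 mg/L

Step 1: 50 μL + 0.45 mL = 500 μL total → factor 500/50 = 10
Step 2: 25-fold → factor 25
Step 3: 12-fold → factor 12
Step 4: 0.25 mL brought to 1.5 mL → factor 1.5/0.25 = 6
Overall dilution factor = 10 × 25 × 12 × 6 = 18000
Final = 1.00 mg/mL / 18000 = 5.556 × 10^-5 mg/mL = 0.0556 mg/L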